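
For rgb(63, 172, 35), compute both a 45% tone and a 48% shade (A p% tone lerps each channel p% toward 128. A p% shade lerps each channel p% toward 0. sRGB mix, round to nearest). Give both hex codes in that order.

#5c984d, #215912

45% tone:
  R: 63 + 29.25 = 92.25 → 92
  G: 172 + 0.45×(128−172) = 172 − 19.8 = 152.2 → 152
  B: 35 + 41.85 = 76.85 → 77
  → #5c984d
48% shade:
  R: 63 + 0.48×(0−63) = 63 − 30.24 = 32.76 → 33
  G: 172 − 82.56 = 89.44 → 89
  B: 35 + 0.48×(0−35) = 35 − 16.8 = 18.2 → 18
  → #215912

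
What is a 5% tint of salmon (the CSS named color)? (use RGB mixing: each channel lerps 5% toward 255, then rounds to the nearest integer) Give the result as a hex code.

#FA8679

CSS salmon is rgb(250, 128, 114).
Lerp each channel 5% toward 255:
  R: 250 + 0.25 = 250.25 → 250
  G: 128 + 6.35 = 134.35 → 134
  B: 114 + 7.05 = 121.05 → 121
rgb(250, 134, 121) = #FA8679.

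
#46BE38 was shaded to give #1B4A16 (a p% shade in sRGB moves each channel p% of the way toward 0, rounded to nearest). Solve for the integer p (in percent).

61%

#46BE38 is rgb(70, 190, 56); #1B4A16 is rgb(27, 74, 22).
On the G channel (widest range): 74 ≈ 190 + (p/100)(0 − 190), so p ≈ 100×(74 − 190)/(0 − 190) = -11600/-190 = 61.05.
p = 61 reproduces all three channels after rounding.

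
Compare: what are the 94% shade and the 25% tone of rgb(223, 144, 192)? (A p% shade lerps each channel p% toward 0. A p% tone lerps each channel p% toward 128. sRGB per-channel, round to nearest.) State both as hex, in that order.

#0d090c, #c78cb0

94% shade:
  R: 223 − 209.62 = 13.38 → 13
  G: 144 + 0.94×(0−144) = 144 − 135.36 = 8.64 → 9
  B: 192 + 0.94×(0−192) = 192 − 180.48 = 11.52 → 12
  → #0d090c
25% tone:
  R: 223 + 0.25×(128−223) = 223 − 23.75 = 199.25 → 199
  G: 144 + 0.25×(128−144) = 144 − 4 = 140 → 140
  B: 192 + 0.25×(128−192) = 192 − 16 = 176 → 176
  → #c78cb0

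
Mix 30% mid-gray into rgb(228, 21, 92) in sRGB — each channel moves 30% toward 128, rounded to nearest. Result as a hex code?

A 30% tone moves each channel 30% toward 128:
  R: 228 − 30 = 198 → 198
  G: 21 + 32.1 = 53.1 → 53
  B: 92 + 0.3×(128−92) = 92 + 10.8 = 102.8 → 103
rgb(198, 53, 103) = #c63567.

#c63567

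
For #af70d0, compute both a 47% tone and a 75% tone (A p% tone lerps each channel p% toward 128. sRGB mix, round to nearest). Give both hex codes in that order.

#9978aa, #8c7c94

#af70d0 is rgb(175, 112, 208).
47% tone:
  R: 175 + 0.47×(128−175) = 175 − 22.09 = 152.91 → 153
  G: 112 + 0.47×(128−112) = 112 + 7.52 = 119.52 → 120
  B: 208 − 37.6 = 170.4 → 170
  → #9978aa
75% tone:
  R: 175 + 0.75×(128−175) = 175 − 35.25 = 139.75 → 140
  G: 112 + 0.75×(128−112) = 112 + 12 = 124 → 124
  B: 208 − 60 = 148 → 148
  → #8c7c94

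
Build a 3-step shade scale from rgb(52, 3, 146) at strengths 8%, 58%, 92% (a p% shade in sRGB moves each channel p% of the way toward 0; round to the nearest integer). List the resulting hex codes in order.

#300386, #16013D, #04000C

8%: (52 − 4.16 = 47.84→48, 3→3, 146 − 11.68 = 134.32→134) → #300386
58%: (52 − 30.16 = 21.84→22, 3 − 1.74 = 1.26→1, 146 − 84.68 = 61.32→61) → #16013D
92%: (52 − 47.84 = 4.16→4, 3 − 2.76 = 0.24→0, 146 − 134.32 = 11.68→12) → #04000C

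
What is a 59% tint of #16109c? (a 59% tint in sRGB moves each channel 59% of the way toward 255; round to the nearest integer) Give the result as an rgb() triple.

#16109c is rgb(22, 16, 156).
A 59% tint moves each channel 59% toward 255:
  R: 22 + 0.59×(255−22) = 22 + 137.47 = 159.47 → 159
  G: 16 + 0.59×(255−16) = 16 + 141.01 = 157.01 → 157
  B: 156 + 0.59×(255−156) = 156 + 58.41 = 214.41 → 214

rgb(159, 157, 214)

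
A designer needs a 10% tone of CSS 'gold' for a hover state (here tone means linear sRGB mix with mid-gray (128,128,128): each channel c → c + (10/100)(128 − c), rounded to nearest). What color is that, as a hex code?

CSS gold is rgb(255, 215, 0).
Lerp each channel 10% toward 128:
  R: 255 + 0.1×(128−255) = 255 − 12.7 = 242.3 → 242
  G: 215 + 0.1×(128−215) = 215 − 8.7 = 206.3 → 206
  B: 0 + 12.8 = 12.8 → 13
rgb(242, 206, 13) = #f2ce0d.

#f2ce0d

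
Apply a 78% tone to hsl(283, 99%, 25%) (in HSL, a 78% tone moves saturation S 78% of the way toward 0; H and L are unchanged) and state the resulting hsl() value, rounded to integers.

S moves 78% from 99 toward 0: 99 − 77.22 = 21.78 → 22.
H and L are unchanged.

hsl(283, 22%, 25%)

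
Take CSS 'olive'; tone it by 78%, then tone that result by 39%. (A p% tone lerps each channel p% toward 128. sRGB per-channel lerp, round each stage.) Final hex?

#80806F

CSS olive is rgb(128, 128, 0).
Lerp each channel 78% toward 128:
  R: 128 + 0.78×(128−128) = 128 + 0 = 128 → 128
  G: 128 + 0 = 128 → 128
  B: 0 + 99.84 = 99.84 → 100
After the tone: rgb(128, 128, 100) = #808064.
A 39% tone moves each channel 39% toward 128:
  R: 128 + 0.39×(128−128) = 128 + 0 = 128 → 128
  G: 128 + 0.39×(128−128) = 128 + 0 = 128 → 128
  B: 100 + 10.92 = 110.92 → 111
rgb(128, 128, 111) = #80806F.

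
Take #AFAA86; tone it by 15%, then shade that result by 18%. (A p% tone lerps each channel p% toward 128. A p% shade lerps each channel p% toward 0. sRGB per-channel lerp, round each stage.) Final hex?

#AFAA86 is rgb(175, 170, 134).
Per channel, c → c + 0.15(128 − c):
  R: 175 + 0.15×(128−175) = 175 − 7.05 = 167.95 → 168
  G: 170 + 0.15×(128−170) = 170 − 6.3 = 163.7 → 164
  B: 134 + 0.15×(128−134) = 134 − 0.9 = 133.1 → 133
After the tone: rgb(168, 164, 133) = #A8A485.
Per channel, c → c + 0.18(0 − c):
  R: 168 + 0.18×(0−168) = 168 − 30.24 = 137.76 → 138
  G: 164 + 0.18×(0−164) = 164 − 29.52 = 134.48 → 134
  B: 133 + 0.18×(0−133) = 133 − 23.94 = 109.06 → 109
rgb(138, 134, 109) = #8A866D.

#8A866D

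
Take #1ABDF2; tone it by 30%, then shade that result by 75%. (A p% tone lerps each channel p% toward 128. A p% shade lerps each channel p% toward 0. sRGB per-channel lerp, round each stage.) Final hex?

#0E2B34

#1ABDF2 is rgb(26, 189, 242).
A 30% tone moves each channel 30% toward 128:
  R: 26 + 0.3×(128−26) = 26 + 30.6 = 56.6 → 57
  G: 189 − 18.3 = 170.7 → 171
  B: 242 + 0.3×(128−242) = 242 − 34.2 = 207.8 → 208
After the tone: rgb(57, 171, 208) = #39ABD0.
Lerp each channel 75% toward 0:
  R: 57 + 0.75×(0−57) = 57 − 42.75 = 14.25 → 14
  G: 171 + 0.75×(0−171) = 171 − 128.25 = 42.75 → 43
  B: 208 − 156 = 52 → 52
rgb(14, 43, 52) = #0E2B34.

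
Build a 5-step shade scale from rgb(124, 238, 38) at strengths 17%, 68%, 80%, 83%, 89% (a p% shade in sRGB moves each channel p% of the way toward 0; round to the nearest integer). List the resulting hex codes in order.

#67C620, #284C0C, #193008, #152806, #0E1A04

17%: (124 − 21.08 = 102.92→103, 238 − 40.46 = 197.54→198, 38 − 6.46 = 31.54→32) → #67C620
68%: (124 − 84.32 = 39.68→40, 238 − 161.84 = 76.16→76, 38 − 25.84 = 12.16→12) → #284C0C
80%: (124 − 99.2 = 24.8→25, 238 − 190.4 = 47.6→48, 38 − 30.4 = 7.6→8) → #193008
83%: (124 − 102.92 = 21.08→21, 238 − 197.54 = 40.46→40, 38 − 31.54 = 6.46→6) → #152806
89%: (124 − 110.36 = 13.64→14, 238 − 211.82 = 26.18→26, 38 − 33.82 = 4.18→4) → #0E1A04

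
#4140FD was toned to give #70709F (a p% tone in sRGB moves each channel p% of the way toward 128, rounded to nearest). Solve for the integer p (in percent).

75%

#4140FD is rgb(65, 64, 253); #70709F is rgb(112, 112, 159).
On the B channel (widest range): 159 ≈ 253 + (p/100)(128 − 253), so p ≈ 100×(159 − 253)/(128 − 253) = -9400/-125 = 75.20.
p = 75 reproduces all three channels after rounding.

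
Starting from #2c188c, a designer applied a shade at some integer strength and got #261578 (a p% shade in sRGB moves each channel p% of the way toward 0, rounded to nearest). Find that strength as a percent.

14%

#2c188c is rgb(44, 24, 140); #261578 is rgb(38, 21, 120).
On the B channel (widest range): 120 ≈ 140 + (p/100)(0 − 140), so p ≈ 100×(120 − 140)/(0 − 140) = -2000/-140 = 14.29.
p = 14 reproduces all three channels after rounding.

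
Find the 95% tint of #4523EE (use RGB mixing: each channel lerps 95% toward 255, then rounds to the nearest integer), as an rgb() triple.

#4523EE is rgb(69, 35, 238).
A 95% tint moves each channel 95% toward 255:
  R: 69 + 176.7 = 245.7 → 246
  G: 35 + 209 = 244 → 244
  B: 238 + 0.95×(255−238) = 238 + 16.15 = 254.15 → 254

rgb(246, 244, 254)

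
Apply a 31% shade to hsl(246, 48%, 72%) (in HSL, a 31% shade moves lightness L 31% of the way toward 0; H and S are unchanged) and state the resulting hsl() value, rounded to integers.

L moves 31% from 72 toward 0: 72 − 22.32 = 49.68 → 50.
H and S are unchanged.

hsl(246, 48%, 50%)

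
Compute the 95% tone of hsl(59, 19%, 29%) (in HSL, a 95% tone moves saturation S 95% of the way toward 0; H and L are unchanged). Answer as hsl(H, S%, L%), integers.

S moves 95% from 19 toward 0: 19 − 18.05 = 0.95 → 1.
H and L are unchanged.

hsl(59, 1%, 29%)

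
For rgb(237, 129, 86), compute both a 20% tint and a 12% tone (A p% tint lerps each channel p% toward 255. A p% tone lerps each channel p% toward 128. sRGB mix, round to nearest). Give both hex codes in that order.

20% tint:
  R: 237 + 0.2×(255−237) = 237 + 3.6 = 240.6 → 241
  G: 129 + 25.2 = 154.2 → 154
  B: 86 + 0.2×(255−86) = 86 + 33.8 = 119.8 → 120
  → #F19A78
12% tone:
  R: 237 + 0.12×(128−237) = 237 − 13.08 = 223.92 → 224
  G: 129 + 0.12×(128−129) = 129 − 0.12 = 128.88 → 129
  B: 86 + 0.12×(128−86) = 86 + 5.04 = 91.04 → 91
  → #E0815B

#F19A78, #E0815B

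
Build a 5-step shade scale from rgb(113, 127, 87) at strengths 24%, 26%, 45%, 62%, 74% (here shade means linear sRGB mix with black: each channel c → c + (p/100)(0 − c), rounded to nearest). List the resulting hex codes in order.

#566142, #545E40, #3E4630, #2B3021, #1D2117

24%: (113 − 27.12 = 85.88→86, 127 − 30.48 = 96.52→97, 87 − 20.88 = 66.12→66) → #566142
26%: (113 − 29.38 = 83.62→84, 127 − 33.02 = 93.98→94, 87 − 22.62 = 64.38→64) → #545E40
45%: (113 − 50.85 = 62.15→62, 127 − 57.15 = 69.85→70, 87 − 39.15 = 47.85→48) → #3E4630
62%: (113 − 70.06 = 42.94→43, 127 − 78.74 = 48.26→48, 87 − 53.94 = 33.06→33) → #2B3021
74%: (113 − 83.62 = 29.38→29, 127 − 93.98 = 33.02→33, 87 − 64.38 = 22.62→23) → #1D2117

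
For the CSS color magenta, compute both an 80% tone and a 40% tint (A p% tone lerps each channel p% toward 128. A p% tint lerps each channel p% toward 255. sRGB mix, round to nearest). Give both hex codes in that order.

#996699, #ff66ff

CSS magenta is rgb(255, 0, 255).
80% tone:
  R: 255 − 101.6 = 153.4 → 153
  G: 0 + 0.8×(128−0) = 0 + 102.4 = 102.4 → 102
  B: 255 + 0.8×(128−255) = 255 − 101.6 = 153.4 → 153
  → #996699
40% tint:
  R: 255 + 0 = 255 → 255
  G: 0 + 0.4×(255−0) = 0 + 102 = 102 → 102
  B: 255 + 0.4×(255−255) = 255 + 0 = 255 → 255
  → #ff66ff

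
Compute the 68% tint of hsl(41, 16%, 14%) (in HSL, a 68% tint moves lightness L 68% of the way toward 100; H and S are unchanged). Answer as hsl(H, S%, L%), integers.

L moves 68% from 14 toward 100: 14 + 58.48 = 72.48 → 72.
H and S are unchanged.

hsl(41, 16%, 72%)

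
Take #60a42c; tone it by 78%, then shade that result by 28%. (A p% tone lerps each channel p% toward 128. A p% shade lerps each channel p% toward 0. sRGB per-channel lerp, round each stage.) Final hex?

#60a42c is rgb(96, 164, 44).
Per channel, c → c + 0.78(128 − c):
  R: 96 + 24.96 = 120.96 → 121
  G: 164 − 28.08 = 135.92 → 136
  B: 44 + 0.78×(128−44) = 44 + 65.52 = 109.52 → 110
After the tone: rgb(121, 136, 110) = #79886e.
Lerp each channel 28% toward 0:
  R: 121 + 0.28×(0−121) = 121 − 33.88 = 87.12 → 87
  G: 136 + 0.28×(0−136) = 136 − 38.08 = 97.92 → 98
  B: 110 + 0.28×(0−110) = 110 − 30.8 = 79.2 → 79
rgb(87, 98, 79) = #57624f.

#57624f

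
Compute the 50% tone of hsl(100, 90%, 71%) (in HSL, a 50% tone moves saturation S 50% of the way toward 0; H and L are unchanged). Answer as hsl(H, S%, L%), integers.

S moves 50% from 90 toward 0: 90 − 45 = 45 → 45.
H and L are unchanged.

hsl(100, 45%, 71%)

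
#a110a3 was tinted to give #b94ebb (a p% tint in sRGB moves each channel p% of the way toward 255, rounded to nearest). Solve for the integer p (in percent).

#a110a3 is rgb(161, 16, 163); #b94ebb is rgb(185, 78, 187).
On the G channel (widest range): 78 ≈ 16 + (p/100)(255 − 16), so p ≈ 100×(78 − 16)/(255 − 16) = 6200/239 = 25.94.
p = 26 reproduces all three channels after rounding.

26%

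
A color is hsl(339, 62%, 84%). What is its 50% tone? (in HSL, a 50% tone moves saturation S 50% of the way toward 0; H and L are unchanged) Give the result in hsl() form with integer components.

S moves 50% from 62 toward 0: 62 − 31 = 31 → 31.
H and L are unchanged.

hsl(339, 31%, 84%)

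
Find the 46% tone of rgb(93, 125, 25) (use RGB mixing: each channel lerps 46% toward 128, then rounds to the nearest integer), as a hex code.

Lerp each channel 46% toward 128:
  R: 93 + 0.46×(128−93) = 93 + 16.1 = 109.1 → 109
  G: 125 + 1.38 = 126.38 → 126
  B: 25 + 0.46×(128−25) = 25 + 47.38 = 72.38 → 72
rgb(109, 126, 72) = #6d7e48.

#6d7e48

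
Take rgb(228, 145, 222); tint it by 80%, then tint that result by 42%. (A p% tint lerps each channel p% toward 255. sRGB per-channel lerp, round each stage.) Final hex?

#fcf2fb

Per channel, c → c + 0.8(255 − c):
  R: 228 + 0.8×(255−228) = 228 + 21.6 = 249.6 → 250
  G: 145 + 88 = 233 → 233
  B: 222 + 26.4 = 248.4 → 248
After the tint: rgb(250, 233, 248) = #fae9f8.
A 42% tint moves each channel 42% toward 255:
  R: 250 + 0.42×(255−250) = 250 + 2.1 = 252.1 → 252
  G: 233 + 0.42×(255−233) = 233 + 9.24 = 242.24 → 242
  B: 248 + 2.94 = 250.94 → 251
rgb(252, 242, 251) = #fcf2fb.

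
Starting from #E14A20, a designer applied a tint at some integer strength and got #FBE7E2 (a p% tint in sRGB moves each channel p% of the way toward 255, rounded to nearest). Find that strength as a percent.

#E14A20 is rgb(225, 74, 32); #FBE7E2 is rgb(251, 231, 226).
On the B channel (widest range): 226 ≈ 32 + (p/100)(255 − 32), so p ≈ 100×(226 − 32)/(255 − 32) = 19400/223 = 87.00.
p = 87 reproduces all three channels after rounding.

87%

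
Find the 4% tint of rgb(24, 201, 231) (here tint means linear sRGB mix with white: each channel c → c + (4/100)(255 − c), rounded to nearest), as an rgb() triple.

rgb(33, 203, 232)

Lerp each channel 4% toward 255:
  R: 24 + 9.24 = 33.24 → 33
  G: 201 + 2.16 = 203.16 → 203
  B: 231 + 0.96 = 231.96 → 232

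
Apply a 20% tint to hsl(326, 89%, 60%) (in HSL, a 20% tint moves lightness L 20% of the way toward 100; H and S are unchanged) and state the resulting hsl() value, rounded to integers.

hsl(326, 89%, 68%)

L moves 20% from 60 toward 100: 60 + 8 = 68 → 68.
H and S are unchanged.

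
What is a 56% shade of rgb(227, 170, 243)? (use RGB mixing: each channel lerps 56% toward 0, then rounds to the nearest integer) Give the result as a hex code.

#644B6B

Lerp each channel 56% toward 0:
  R: 227 − 127.12 = 99.88 → 100
  G: 170 + 0.56×(0−170) = 170 − 95.2 = 74.8 → 75
  B: 243 + 0.56×(0−243) = 243 − 136.08 = 106.92 → 107
rgb(100, 75, 107) = #644B6B.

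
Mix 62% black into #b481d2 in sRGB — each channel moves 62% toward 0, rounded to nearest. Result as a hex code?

#443150

#b481d2 is rgb(180, 129, 210).
Lerp each channel 62% toward 0:
  R: 180 − 111.6 = 68.4 → 68
  G: 129 + 0.62×(0−129) = 129 − 79.98 = 49.02 → 49
  B: 210 + 0.62×(0−210) = 210 − 130.2 = 79.8 → 80
rgb(68, 49, 80) = #443150.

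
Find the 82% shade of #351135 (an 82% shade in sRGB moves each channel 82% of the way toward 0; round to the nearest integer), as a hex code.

#0a030a

#351135 is rgb(53, 17, 53).
Lerp each channel 82% toward 0:
  R: 53 − 43.46 = 9.54 → 10
  G: 17 − 13.94 = 3.06 → 3
  B: 53 + 0.82×(0−53) = 53 − 43.46 = 9.54 → 10
rgb(10, 3, 10) = #0a030a.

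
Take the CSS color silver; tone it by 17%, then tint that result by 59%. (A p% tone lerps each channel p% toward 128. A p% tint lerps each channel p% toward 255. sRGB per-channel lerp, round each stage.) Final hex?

#E1E1E1

CSS silver is rgb(192, 192, 192).
Lerp each channel 17% toward 128:
  R: 192 + 0.17×(128−192) = 192 − 10.88 = 181.12 → 181
  G: 192 + 0.17×(128−192) = 192 − 10.88 = 181.12 → 181
  B: 192 + 0.17×(128−192) = 192 − 10.88 = 181.12 → 181
After the tone: rgb(181, 181, 181) = #B5B5B5.
A 59% tint moves each channel 59% toward 255:
  R: 181 + 43.66 = 224.66 → 225
  G: 181 + 0.59×(255−181) = 181 + 43.66 = 224.66 → 225
  B: 181 + 0.59×(255−181) = 181 + 43.66 = 224.66 → 225
rgb(225, 225, 225) = #E1E1E1.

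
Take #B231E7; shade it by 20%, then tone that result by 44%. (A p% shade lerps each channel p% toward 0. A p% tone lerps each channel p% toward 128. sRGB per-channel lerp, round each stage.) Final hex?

#884EA0

#B231E7 is rgb(178, 49, 231).
Per channel, c → c + 0.2(0 − c):
  R: 178 + 0.2×(0−178) = 178 − 35.6 = 142.4 → 142
  G: 49 + 0.2×(0−49) = 49 − 9.8 = 39.2 → 39
  B: 231 + 0.2×(0−231) = 231 − 46.2 = 184.8 → 185
After the shade: rgb(142, 39, 185) = #8E27B9.
Lerp each channel 44% toward 128:
  R: 142 + 0.44×(128−142) = 142 − 6.16 = 135.84 → 136
  G: 39 + 39.16 = 78.16 → 78
  B: 185 + 0.44×(128−185) = 185 − 25.08 = 159.92 → 160
rgb(136, 78, 160) = #884EA0.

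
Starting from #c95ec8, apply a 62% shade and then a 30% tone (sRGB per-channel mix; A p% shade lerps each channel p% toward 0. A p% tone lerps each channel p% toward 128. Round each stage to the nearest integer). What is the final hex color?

#c95ec8 is rgb(201, 94, 200).
A 62% shade moves each channel 62% toward 0:
  R: 201 − 124.62 = 76.38 → 76
  G: 94 − 58.28 = 35.72 → 36
  B: 200 + 0.62×(0−200) = 200 − 124 = 76 → 76
After the shade: rgb(76, 36, 76) = #4c244c.
Lerp each channel 30% toward 128:
  R: 76 + 0.3×(128−76) = 76 + 15.6 = 91.6 → 92
  G: 36 + 0.3×(128−36) = 36 + 27.6 = 63.6 → 64
  B: 76 + 0.3×(128−76) = 76 + 15.6 = 91.6 → 92
rgb(92, 64, 92) = #5c405c.

#5c405c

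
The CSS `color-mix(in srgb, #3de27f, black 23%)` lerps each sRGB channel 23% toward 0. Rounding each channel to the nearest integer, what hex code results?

#3de27f is rgb(61, 226, 127).
A 23% shade moves each channel 23% toward 0:
  R: 61 + 0.23×(0−61) = 61 − 14.03 = 46.97 → 47
  G: 226 − 51.98 = 174.02 → 174
  B: 127 − 29.21 = 97.79 → 98
rgb(47, 174, 98) = #2fae62.

#2fae62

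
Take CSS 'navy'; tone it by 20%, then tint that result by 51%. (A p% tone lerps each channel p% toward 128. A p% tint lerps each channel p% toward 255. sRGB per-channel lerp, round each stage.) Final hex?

CSS navy is rgb(0, 0, 128).
Lerp each channel 20% toward 128:
  R: 0 + 25.6 = 25.6 → 26
  G: 0 + 25.6 = 25.6 → 26
  B: 128 + 0.2×(128−128) = 128 + 0 = 128 → 128
After the tone: rgb(26, 26, 128) = #1A1A80.
Lerp each channel 51% toward 255:
  R: 26 + 0.51×(255−26) = 26 + 116.79 = 142.79 → 143
  G: 26 + 0.51×(255−26) = 26 + 116.79 = 142.79 → 143
  B: 128 + 64.77 = 192.77 → 193
rgb(143, 143, 193) = #8F8FC1.

#8F8FC1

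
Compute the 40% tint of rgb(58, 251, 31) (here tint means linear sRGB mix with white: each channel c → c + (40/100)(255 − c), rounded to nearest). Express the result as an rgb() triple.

rgb(137, 253, 121)

Per channel, c → c + 0.4(255 − c):
  R: 58 + 78.8 = 136.8 → 137
  G: 251 + 1.6 = 252.6 → 253
  B: 31 + 89.6 = 120.6 → 121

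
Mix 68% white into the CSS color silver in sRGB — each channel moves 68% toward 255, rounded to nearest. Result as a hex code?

#ebebeb

CSS silver is rgb(192, 192, 192).
A 68% tint moves each channel 68% toward 255:
  R: 192 + 0.68×(255−192) = 192 + 42.84 = 234.84 → 235
  G: 192 + 0.68×(255−192) = 192 + 42.84 = 234.84 → 235
  B: 192 + 0.68×(255−192) = 192 + 42.84 = 234.84 → 235
rgb(235, 235, 235) = #ebebeb.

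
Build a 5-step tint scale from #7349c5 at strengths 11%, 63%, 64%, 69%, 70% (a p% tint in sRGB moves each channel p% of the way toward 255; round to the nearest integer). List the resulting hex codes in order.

#7349c5 is rgb(115, 73, 197).
11%: (115 + 15.4 = 130.4→130, 73 + 20.02 = 93.02→93, 197 + 6.38 = 203.38→203) → #825dcb
63%: (115 + 88.2 = 203.2→203, 73 + 114.66 = 187.66→188, 197 + 36.54 = 233.54→234) → #cbbcea
64%: (115 + 89.6 = 204.6→205, 73 + 116.48 = 189.48→189, 197 + 37.12 = 234.12→234) → #cdbdea
69%: (115 + 96.6 = 211.6→212, 73 + 125.58 = 198.58→199, 197 + 40.02 = 237.02→237) → #d4c7ed
70%: (115 + 98 = 213→213, 73 + 127.4 = 200.4→200, 197 + 40.6 = 237.6→238) → #d5c8ee

#825dcb, #cbbcea, #cdbdea, #d4c7ed, #d5c8ee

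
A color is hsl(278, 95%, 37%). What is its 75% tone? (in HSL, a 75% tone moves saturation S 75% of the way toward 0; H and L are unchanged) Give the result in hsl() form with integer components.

S moves 75% from 95 toward 0: 95 − 71.25 = 23.75 → 24.
H and L are unchanged.

hsl(278, 24%, 37%)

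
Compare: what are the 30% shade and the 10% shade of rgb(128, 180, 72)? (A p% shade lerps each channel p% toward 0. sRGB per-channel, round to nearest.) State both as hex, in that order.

#5A7E32, #73A241

30% shade:
  R: 128 − 38.4 = 89.6 → 90
  G: 180 + 0.3×(0−180) = 180 − 54 = 126 → 126
  B: 72 − 21.6 = 50.4 → 50
  → #5A7E32
10% shade:
  R: 128 + 0.1×(0−128) = 128 − 12.8 = 115.2 → 115
  G: 180 + 0.1×(0−180) = 180 − 18 = 162 → 162
  B: 72 + 0.1×(0−72) = 72 − 7.2 = 64.8 → 65
  → #73A241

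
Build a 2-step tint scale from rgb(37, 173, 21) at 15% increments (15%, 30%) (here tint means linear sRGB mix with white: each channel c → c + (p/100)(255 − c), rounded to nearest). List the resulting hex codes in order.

#46B938, #66C65B

15%: (37 + 32.7 = 69.7→70, 173 + 12.3 = 185.3→185, 21 + 35.1 = 56.1→56) → #46B938
30%: (37 + 65.4 = 102.4→102, 173 + 24.6 = 197.6→198, 21 + 70.2 = 91.2→91) → #66C65B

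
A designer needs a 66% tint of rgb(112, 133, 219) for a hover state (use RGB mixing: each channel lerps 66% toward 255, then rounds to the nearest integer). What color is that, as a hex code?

#CED6F3

Lerp each channel 66% toward 255:
  R: 112 + 0.66×(255−112) = 112 + 94.38 = 206.38 → 206
  G: 133 + 80.52 = 213.52 → 214
  B: 219 + 0.66×(255−219) = 219 + 23.76 = 242.76 → 243
rgb(206, 214, 243) = #CED6F3.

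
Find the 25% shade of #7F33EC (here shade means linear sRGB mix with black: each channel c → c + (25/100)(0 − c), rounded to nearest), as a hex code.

#7F33EC is rgb(127, 51, 236).
Per channel, c → c + 0.25(0 − c):
  R: 127 − 31.75 = 95.25 → 95
  G: 51 − 12.75 = 38.25 → 38
  B: 236 − 59 = 177 → 177
rgb(95, 38, 177) = #5F26B1.

#5F26B1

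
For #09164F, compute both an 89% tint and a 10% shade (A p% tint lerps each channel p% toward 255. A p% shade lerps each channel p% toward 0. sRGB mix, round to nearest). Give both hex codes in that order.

#09164F is rgb(9, 22, 79).
89% tint:
  R: 9 + 0.89×(255−9) = 9 + 218.94 = 227.94 → 228
  G: 22 + 207.37 = 229.37 → 229
  B: 79 + 0.89×(255−79) = 79 + 156.64 = 235.64 → 236
  → #E4E5EC
10% shade:
  R: 9 + 0.1×(0−9) = 9 − 0.9 = 8.1 → 8
  G: 22 + 0.1×(0−22) = 22 − 2.2 = 19.8 → 20
  B: 79 − 7.9 = 71.1 → 71
  → #081447

#E4E5EC, #081447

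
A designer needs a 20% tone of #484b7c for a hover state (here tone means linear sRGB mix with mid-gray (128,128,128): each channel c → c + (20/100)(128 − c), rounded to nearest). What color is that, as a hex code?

#53567d

#484b7c is rgb(72, 75, 124).
Lerp each channel 20% toward 128:
  R: 72 + 11.2 = 83.2 → 83
  G: 75 + 0.2×(128−75) = 75 + 10.6 = 85.6 → 86
  B: 124 + 0.2×(128−124) = 124 + 0.8 = 124.8 → 125
rgb(83, 86, 125) = #53567d.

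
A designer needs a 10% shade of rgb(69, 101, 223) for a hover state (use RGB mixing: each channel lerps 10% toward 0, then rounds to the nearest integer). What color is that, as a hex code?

Per channel, c → c + 0.1(0 − c):
  R: 69 + 0.1×(0−69) = 69 − 6.9 = 62.1 → 62
  G: 101 + 0.1×(0−101) = 101 − 10.1 = 90.9 → 91
  B: 223 + 0.1×(0−223) = 223 − 22.3 = 200.7 → 201
rgb(62, 91, 201) = #3E5BC9.

#3E5BC9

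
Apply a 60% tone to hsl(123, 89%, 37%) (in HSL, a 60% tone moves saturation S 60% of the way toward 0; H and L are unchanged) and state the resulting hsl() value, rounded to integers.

S moves 60% from 89 toward 0: 89 − 53.4 = 35.6 → 36.
H and L are unchanged.

hsl(123, 36%, 37%)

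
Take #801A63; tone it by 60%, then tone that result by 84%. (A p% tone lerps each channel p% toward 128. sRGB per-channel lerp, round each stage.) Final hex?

#801A63 is rgb(128, 26, 99).
Per channel, c → c + 0.6(128 − c):
  R: 128 + 0.6×(128−128) = 128 + 0 = 128 → 128
  G: 26 + 0.6×(128−26) = 26 + 61.2 = 87.2 → 87
  B: 99 + 0.6×(128−99) = 99 + 17.4 = 116.4 → 116
After the tone: rgb(128, 87, 116) = #805774.
Lerp each channel 84% toward 128:
  R: 128 + 0 = 128 → 128
  G: 87 + 0.84×(128−87) = 87 + 34.44 = 121.44 → 121
  B: 116 + 0.84×(128−116) = 116 + 10.08 = 126.08 → 126
rgb(128, 121, 126) = #80797E.

#80797E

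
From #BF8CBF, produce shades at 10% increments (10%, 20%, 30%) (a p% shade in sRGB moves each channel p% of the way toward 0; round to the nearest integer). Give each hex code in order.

#AC7EAC, #997099, #866286

#BF8CBF is rgb(191, 140, 191).
10%: (191 − 19.1 = 171.9→172, 140 − 14 = 126→126, 191 − 19.1 = 171.9→172) → #AC7EAC
20%: (191 − 38.2 = 152.8→153, 140 − 28 = 112→112, 191 − 38.2 = 152.8→153) → #997099
30%: (191 − 57.3 = 133.7→134, 140 − 42 = 98→98, 191 − 57.3 = 133.7→134) → #866286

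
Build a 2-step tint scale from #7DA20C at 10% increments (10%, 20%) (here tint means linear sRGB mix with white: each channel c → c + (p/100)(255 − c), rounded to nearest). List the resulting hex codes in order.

#8AAB24, #97B53D

#7DA20C is rgb(125, 162, 12).
10%: (125 + 13 = 138→138, 162 + 9.3 = 171.3→171, 12 + 24.3 = 36.3→36) → #8AAB24
20%: (125 + 26 = 151→151, 162 + 18.6 = 180.6→181, 12 + 48.6 = 60.6→61) → #97B53D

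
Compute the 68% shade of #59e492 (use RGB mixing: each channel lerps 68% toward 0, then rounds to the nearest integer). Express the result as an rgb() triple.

#59e492 is rgb(89, 228, 146).
Per channel, c → c + 0.68(0 − c):
  R: 89 − 60.52 = 28.48 → 28
  G: 228 + 0.68×(0−228) = 228 − 155.04 = 72.96 → 73
  B: 146 + 0.68×(0−146) = 146 − 99.28 = 46.72 → 47

rgb(28, 73, 47)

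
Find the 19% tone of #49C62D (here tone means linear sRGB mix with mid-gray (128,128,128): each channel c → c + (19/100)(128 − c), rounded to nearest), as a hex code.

#53B93D

#49C62D is rgb(73, 198, 45).
Lerp each channel 19% toward 128:
  R: 73 + 0.19×(128−73) = 73 + 10.45 = 83.45 → 83
  G: 198 + 0.19×(128−198) = 198 − 13.3 = 184.7 → 185
  B: 45 + 15.77 = 60.77 → 61
rgb(83, 185, 61) = #53B93D.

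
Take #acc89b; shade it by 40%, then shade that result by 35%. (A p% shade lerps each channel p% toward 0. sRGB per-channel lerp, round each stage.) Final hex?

#434e3c

#acc89b is rgb(172, 200, 155).
A 40% shade moves each channel 40% toward 0:
  R: 172 − 68.8 = 103.2 → 103
  G: 200 + 0.4×(0−200) = 200 − 80 = 120 → 120
  B: 155 − 62 = 93 → 93
After the shade: rgb(103, 120, 93) = #67785d.
Lerp each channel 35% toward 0:
  R: 103 + 0.35×(0−103) = 103 − 36.05 = 66.95 → 67
  G: 120 − 42 = 78 → 78
  B: 93 − 32.55 = 60.45 → 60
rgb(67, 78, 60) = #434e3c.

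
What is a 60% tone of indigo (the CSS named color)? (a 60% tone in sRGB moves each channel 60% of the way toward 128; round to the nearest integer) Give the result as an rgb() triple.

rgb(107, 77, 129)

CSS indigo is rgb(75, 0, 130).
A 60% tone moves each channel 60% toward 128:
  R: 75 + 31.8 = 106.8 → 107
  G: 0 + 76.8 = 76.8 → 77
  B: 130 + 0.6×(128−130) = 130 − 1.2 = 128.8 → 129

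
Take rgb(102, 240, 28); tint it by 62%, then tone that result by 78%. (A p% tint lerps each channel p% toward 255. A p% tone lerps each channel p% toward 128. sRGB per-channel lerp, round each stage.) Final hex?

#8F9B89

Per channel, c → c + 0.62(255 − c):
  R: 102 + 94.86 = 196.86 → 197
  G: 240 + 9.3 = 249.3 → 249
  B: 28 + 0.62×(255−28) = 28 + 140.74 = 168.74 → 169
After the tint: rgb(197, 249, 169) = #C5F9A9.
A 78% tone moves each channel 78% toward 128:
  R: 197 + 0.78×(128−197) = 197 − 53.82 = 143.18 → 143
  G: 249 − 94.38 = 154.62 → 155
  B: 169 + 0.78×(128−169) = 169 − 31.98 = 137.02 → 137
rgb(143, 155, 137) = #8F9B89.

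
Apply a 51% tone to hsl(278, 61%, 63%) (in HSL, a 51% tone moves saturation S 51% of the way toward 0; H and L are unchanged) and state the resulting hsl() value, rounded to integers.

hsl(278, 30%, 63%)

S moves 51% from 61 toward 0: 61 − 31.11 = 29.89 → 30.
H and L are unchanged.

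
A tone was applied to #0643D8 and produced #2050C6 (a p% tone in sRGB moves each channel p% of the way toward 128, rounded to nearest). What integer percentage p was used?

21%

#0643D8 is rgb(6, 67, 216); #2050C6 is rgb(32, 80, 198).
On the R channel (widest range): 32 ≈ 6 + (p/100)(128 − 6), so p ≈ 100×(32 − 6)/(128 − 6) = 2600/122 = 21.31.
p = 21 reproduces all three channels after rounding.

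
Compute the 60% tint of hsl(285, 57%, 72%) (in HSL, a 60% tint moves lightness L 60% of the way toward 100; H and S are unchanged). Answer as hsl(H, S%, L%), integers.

hsl(285, 57%, 89%)

L moves 60% from 72 toward 100: 72 + 16.8 = 88.8 → 89.
H and S are unchanged.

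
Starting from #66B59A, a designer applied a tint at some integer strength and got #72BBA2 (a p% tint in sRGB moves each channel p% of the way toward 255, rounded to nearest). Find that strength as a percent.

8%

#66B59A is rgb(102, 181, 154); #72BBA2 is rgb(114, 187, 162).
On the R channel (widest range): 114 ≈ 102 + (p/100)(255 − 102), so p ≈ 100×(114 − 102)/(255 − 102) = 1200/153 = 7.84.
p = 8 reproduces all three channels after rounding.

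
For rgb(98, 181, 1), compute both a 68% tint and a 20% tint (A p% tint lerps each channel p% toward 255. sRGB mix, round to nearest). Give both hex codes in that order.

68% tint:
  R: 98 + 106.76 = 204.76 → 205
  G: 181 + 50.32 = 231.32 → 231
  B: 1 + 172.72 = 173.72 → 174
  → #cde7ae
20% tint:
  R: 98 + 0.2×(255−98) = 98 + 31.4 = 129.4 → 129
  G: 181 + 14.8 = 195.8 → 196
  B: 1 + 50.8 = 51.8 → 52
  → #81c434

#cde7ae, #81c434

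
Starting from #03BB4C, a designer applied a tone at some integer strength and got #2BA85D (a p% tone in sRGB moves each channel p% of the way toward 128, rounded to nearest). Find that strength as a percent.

32%

#03BB4C is rgb(3, 187, 76); #2BA85D is rgb(43, 168, 93).
On the R channel (widest range): 43 ≈ 3 + (p/100)(128 − 3), so p ≈ 100×(43 − 3)/(128 − 3) = 4000/125 = 32.00.
p = 32 reproduces all three channels after rounding.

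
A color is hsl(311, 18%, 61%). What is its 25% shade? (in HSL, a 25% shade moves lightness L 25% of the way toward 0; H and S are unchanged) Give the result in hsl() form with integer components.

hsl(311, 18%, 46%)

L moves 25% from 61 toward 0: 61 − 15.25 = 45.75 → 46.
H and S are unchanged.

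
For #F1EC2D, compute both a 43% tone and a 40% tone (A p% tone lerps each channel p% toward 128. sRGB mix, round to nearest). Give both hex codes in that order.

#C0BE51, #C4C14E

#F1EC2D is rgb(241, 236, 45).
43% tone:
  R: 241 + 0.43×(128−241) = 241 − 48.59 = 192.41 → 192
  G: 236 + 0.43×(128−236) = 236 − 46.44 = 189.56 → 190
  B: 45 + 0.43×(128−45) = 45 + 35.69 = 80.69 → 81
  → #C0BE51
40% tone:
  R: 241 − 45.2 = 195.8 → 196
  G: 236 − 43.2 = 192.8 → 193
  B: 45 + 0.4×(128−45) = 45 + 33.2 = 78.2 → 78
  → #C4C14E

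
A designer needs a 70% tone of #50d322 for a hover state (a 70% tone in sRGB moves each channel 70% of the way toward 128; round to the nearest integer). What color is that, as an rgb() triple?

#50d322 is rgb(80, 211, 34).
Lerp each channel 70% toward 128:
  R: 80 + 0.7×(128−80) = 80 + 33.6 = 113.6 → 114
  G: 211 + 0.7×(128−211) = 211 − 58.1 = 152.9 → 153
  B: 34 + 0.7×(128−34) = 34 + 65.8 = 99.8 → 100

rgb(114, 153, 100)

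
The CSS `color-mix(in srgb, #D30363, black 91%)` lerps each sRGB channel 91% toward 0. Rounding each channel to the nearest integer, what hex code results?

#D30363 is rgb(211, 3, 99).
Lerp each channel 91% toward 0:
  R: 211 − 192.01 = 18.99 → 19
  G: 3 + 0.91×(0−3) = 3 − 2.73 = 0.27 → 0
  B: 99 + 0.91×(0−99) = 99 − 90.09 = 8.91 → 9
rgb(19, 0, 9) = #130009.

#130009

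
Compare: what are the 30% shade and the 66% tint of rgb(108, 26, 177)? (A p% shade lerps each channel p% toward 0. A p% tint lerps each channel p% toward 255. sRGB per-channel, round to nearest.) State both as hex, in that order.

30% shade:
  R: 108 + 0.3×(0−108) = 108 − 32.4 = 75.6 → 76
  G: 26 − 7.8 = 18.2 → 18
  B: 177 − 53.1 = 123.9 → 124
  → #4c127c
66% tint:
  R: 108 + 0.66×(255−108) = 108 + 97.02 = 205.02 → 205
  G: 26 + 0.66×(255−26) = 26 + 151.14 = 177.14 → 177
  B: 177 + 51.48 = 228.48 → 228
  → #cdb1e4

#4c127c, #cdb1e4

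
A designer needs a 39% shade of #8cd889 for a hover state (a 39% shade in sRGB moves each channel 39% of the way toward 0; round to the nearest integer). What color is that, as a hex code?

#558454

#8cd889 is rgb(140, 216, 137).
A 39% shade moves each channel 39% toward 0:
  R: 140 − 54.6 = 85.4 → 85
  G: 216 + 0.39×(0−216) = 216 − 84.24 = 131.76 → 132
  B: 137 + 0.39×(0−137) = 137 − 53.43 = 83.57 → 84
rgb(85, 132, 84) = #558454.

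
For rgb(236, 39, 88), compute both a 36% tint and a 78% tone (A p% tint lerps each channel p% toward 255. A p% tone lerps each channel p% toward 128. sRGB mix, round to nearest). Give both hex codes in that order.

36% tint:
  R: 236 + 6.84 = 242.84 → 243
  G: 39 + 0.36×(255−39) = 39 + 77.76 = 116.76 → 117
  B: 88 + 0.36×(255−88) = 88 + 60.12 = 148.12 → 148
  → #f37594
78% tone:
  R: 236 − 84.24 = 151.76 → 152
  G: 39 + 0.78×(128−39) = 39 + 69.42 = 108.42 → 108
  B: 88 + 0.78×(128−88) = 88 + 31.2 = 119.2 → 119
  → #986c77

#f37594, #986c77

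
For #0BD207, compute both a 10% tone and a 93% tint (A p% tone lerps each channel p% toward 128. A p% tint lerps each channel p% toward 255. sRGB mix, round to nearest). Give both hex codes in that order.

#17CA13, #EEFCEE

#0BD207 is rgb(11, 210, 7).
10% tone:
  R: 11 + 0.1×(128−11) = 11 + 11.7 = 22.7 → 23
  G: 210 + 0.1×(128−210) = 210 − 8.2 = 201.8 → 202
  B: 7 + 12.1 = 19.1 → 19
  → #17CA13
93% tint:
  R: 11 + 226.92 = 237.92 → 238
  G: 210 + 0.93×(255−210) = 210 + 41.85 = 251.85 → 252
  B: 7 + 230.64 = 237.64 → 238
  → #EEFCEE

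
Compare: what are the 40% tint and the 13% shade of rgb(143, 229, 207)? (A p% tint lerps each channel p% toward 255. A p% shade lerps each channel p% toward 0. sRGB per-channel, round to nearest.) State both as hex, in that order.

40% tint:
  R: 143 + 0.4×(255−143) = 143 + 44.8 = 187.8 → 188
  G: 229 + 0.4×(255−229) = 229 + 10.4 = 239.4 → 239
  B: 207 + 19.2 = 226.2 → 226
  → #BCEFE2
13% shade:
  R: 143 − 18.59 = 124.41 → 124
  G: 229 + 0.13×(0−229) = 229 − 29.77 = 199.23 → 199
  B: 207 + 0.13×(0−207) = 207 − 26.91 = 180.09 → 180
  → #7CC7B4

#BCEFE2, #7CC7B4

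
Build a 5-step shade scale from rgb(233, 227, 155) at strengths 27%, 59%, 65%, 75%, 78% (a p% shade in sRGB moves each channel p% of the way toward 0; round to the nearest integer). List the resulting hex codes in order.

#AAA671, #605D40, #524F36, #3A3927, #333222

27%: (233 − 62.91 = 170.09→170, 227 − 61.29 = 165.71→166, 155 − 41.85 = 113.15→113) → #AAA671
59%: (233 − 137.47 = 95.53→96, 227 − 133.93 = 93.07→93, 155 − 91.45 = 63.55→64) → #605D40
65%: (233 − 151.45 = 81.55→82, 227 − 147.55 = 79.45→79, 155 − 100.75 = 54.25→54) → #524F36
75%: (233 − 174.75 = 58.25→58, 227 − 170.25 = 56.75→57, 155 − 116.25 = 38.75→39) → #3A3927
78%: (233 − 181.74 = 51.26→51, 227 − 177.06 = 49.94→50, 155 − 120.9 = 34.1→34) → #333222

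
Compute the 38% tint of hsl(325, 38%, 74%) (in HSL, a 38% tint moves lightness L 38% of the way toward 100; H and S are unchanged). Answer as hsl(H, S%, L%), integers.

hsl(325, 38%, 84%)

L moves 38% from 74 toward 100: 74 + 9.88 = 83.88 → 84.
H and S are unchanged.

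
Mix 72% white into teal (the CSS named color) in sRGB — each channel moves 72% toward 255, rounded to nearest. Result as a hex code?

CSS teal is rgb(0, 128, 128).
Lerp each channel 72% toward 255:
  R: 0 + 0.72×(255−0) = 0 + 183.6 = 183.6 → 184
  G: 128 + 0.72×(255−128) = 128 + 91.44 = 219.44 → 219
  B: 128 + 91.44 = 219.44 → 219
rgb(184, 219, 219) = #B8DBDB.

#B8DBDB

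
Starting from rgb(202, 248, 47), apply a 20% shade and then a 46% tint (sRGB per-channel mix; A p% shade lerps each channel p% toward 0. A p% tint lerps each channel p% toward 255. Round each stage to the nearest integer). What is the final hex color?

#cde08a

A 20% shade moves each channel 20% toward 0:
  R: 202 − 40.4 = 161.6 → 162
  G: 248 − 49.6 = 198.4 → 198
  B: 47 − 9.4 = 37.6 → 38
After the shade: rgb(162, 198, 38) = #a2c626.
A 46% tint moves each channel 46% toward 255:
  R: 162 + 0.46×(255−162) = 162 + 42.78 = 204.78 → 205
  G: 198 + 26.22 = 224.22 → 224
  B: 38 + 99.82 = 137.82 → 138
rgb(205, 224, 138) = #cde08a.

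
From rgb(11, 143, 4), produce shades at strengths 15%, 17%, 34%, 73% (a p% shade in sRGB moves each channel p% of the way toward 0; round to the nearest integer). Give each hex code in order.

#097a03, #097703, #075e03, #032701

15%: (11 − 1.65 = 9.35→9, 143 − 21.45 = 121.55→122, 4 − 0.6 = 3.4→3) → #097a03
17%: (11 − 1.87 = 9.13→9, 143 − 24.31 = 118.69→119, 4 − 0.68 = 3.32→3) → #097703
34%: (11 − 3.74 = 7.26→7, 143 − 48.62 = 94.38→94, 4 − 1.36 = 2.64→3) → #075e03
73%: (11 − 8.03 = 2.97→3, 143 − 104.39 = 38.61→39, 4 − 2.92 = 1.08→1) → #032701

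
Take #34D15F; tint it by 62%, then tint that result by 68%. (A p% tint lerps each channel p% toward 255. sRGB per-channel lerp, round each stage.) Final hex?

#34D15F is rgb(52, 209, 95).
A 62% tint moves each channel 62% toward 255:
  R: 52 + 125.86 = 177.86 → 178
  G: 209 + 28.52 = 237.52 → 238
  B: 95 + 0.62×(255−95) = 95 + 99.2 = 194.2 → 194
After the tint: rgb(178, 238, 194) = #B2EEC2.
Lerp each channel 68% toward 255:
  R: 178 + 0.68×(255−178) = 178 + 52.36 = 230.36 → 230
  G: 238 + 0.68×(255−238) = 238 + 11.56 = 249.56 → 250
  B: 194 + 0.68×(255−194) = 194 + 41.48 = 235.48 → 235
rgb(230, 250, 235) = #E6FAEB.

#E6FAEB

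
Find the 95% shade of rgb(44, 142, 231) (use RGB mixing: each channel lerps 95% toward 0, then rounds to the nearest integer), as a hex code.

#02070c

A 95% shade moves each channel 95% toward 0:
  R: 44 + 0.95×(0−44) = 44 − 41.8 = 2.2 → 2
  G: 142 + 0.95×(0−142) = 142 − 134.9 = 7.1 → 7
  B: 231 − 219.45 = 11.55 → 12
rgb(2, 7, 12) = #02070c.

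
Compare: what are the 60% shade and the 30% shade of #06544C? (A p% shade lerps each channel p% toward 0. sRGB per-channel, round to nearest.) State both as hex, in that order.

#02221E, #043B35

#06544C is rgb(6, 84, 76).
60% shade:
  R: 6 + 0.6×(0−6) = 6 − 3.6 = 2.4 → 2
  G: 84 + 0.6×(0−84) = 84 − 50.4 = 33.6 → 34
  B: 76 − 45.6 = 30.4 → 30
  → #02221E
30% shade:
  R: 6 + 0.3×(0−6) = 6 − 1.8 = 4.2 → 4
  G: 84 + 0.3×(0−84) = 84 − 25.2 = 58.8 → 59
  B: 76 + 0.3×(0−76) = 76 − 22.8 = 53.2 → 53
  → #043B35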